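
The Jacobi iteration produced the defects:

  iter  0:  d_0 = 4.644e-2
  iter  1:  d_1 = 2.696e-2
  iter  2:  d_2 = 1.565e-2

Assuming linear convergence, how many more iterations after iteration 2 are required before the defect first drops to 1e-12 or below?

Rate ρ ≈ d_2/d_1 = 1.565e-2/2.696e-2 = 0.5805.
After j more steps, d_{2+j} ≈ 1.565e-2·ρ^j; need ρ^j ≤ 1e-12/1.565e-2 = 6.38978e-11.
j ≥ ln(6.38978e-11)/ln(0.5805) = -23.4737/-0.54387 = 43.160.
So 44 more iterations are needed.

44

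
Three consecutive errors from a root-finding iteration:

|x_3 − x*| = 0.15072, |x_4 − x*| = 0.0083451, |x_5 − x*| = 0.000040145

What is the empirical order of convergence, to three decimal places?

1.844

p ≈ ln(|x_5 − x*|/|x_4 − x*|) / ln(|x_4 − x*|/|x_3 − x*|)
  = ln(0.000040145/0.0083451) / ln(0.0083451/0.15072)
  = ln(0.00481061) / ln(0.0553682)
  = -5.336931 / -2.893750 ≈ 1.844296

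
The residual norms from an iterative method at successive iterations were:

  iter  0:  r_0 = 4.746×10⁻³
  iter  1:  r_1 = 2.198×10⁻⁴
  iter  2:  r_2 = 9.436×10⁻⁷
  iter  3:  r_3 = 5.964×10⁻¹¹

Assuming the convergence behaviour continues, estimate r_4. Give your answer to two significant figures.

First estimate the order: p ≈ ln(r_3/r_2) / ln(r_2/r_1) = ln(5.964×10⁻¹¹/9.436×10⁻⁷)/ln(9.436×10⁻⁷/2.198×10⁻⁴) = ln(6.32047e-05)/ln(0.00429299) ≈ 1.7739.
Then r_4 ≈ r_3·(r_3/r_2)^p = 5.964×10⁻¹¹·(6.32047e-05)^1.7739 = 5.964×10⁻¹¹·3.5559e-08 ≈ 2.121e-18.

2.1e-18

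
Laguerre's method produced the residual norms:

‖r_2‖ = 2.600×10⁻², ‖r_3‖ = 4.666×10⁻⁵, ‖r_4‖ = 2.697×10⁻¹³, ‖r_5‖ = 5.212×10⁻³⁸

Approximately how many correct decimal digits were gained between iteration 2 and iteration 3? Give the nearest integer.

3

Digits gained ≈ log₁₀(‖r_2‖/‖r_3‖) = log₁₀(2.600×10⁻²/4.666×10⁻⁵) = log₁₀(557.222) ≈ 2.746.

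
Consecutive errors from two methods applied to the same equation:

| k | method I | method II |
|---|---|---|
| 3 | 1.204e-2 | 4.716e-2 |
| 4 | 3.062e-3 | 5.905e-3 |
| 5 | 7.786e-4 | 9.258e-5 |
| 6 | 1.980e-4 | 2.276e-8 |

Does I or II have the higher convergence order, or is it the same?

II

Method I: p ≈ ln(1.980e-4/7.786e-4)/ln(7.786e-4/3.062e-3) ≈ 1.00.
Method II: p ≈ ln(2.276e-8/9.258e-5)/ln(9.258e-5/5.905e-3) ≈ 2.00.
Method II has the higher order (≈2.0 vs ≈1.0).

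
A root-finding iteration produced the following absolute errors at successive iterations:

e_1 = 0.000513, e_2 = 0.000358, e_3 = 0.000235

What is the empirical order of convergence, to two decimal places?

p ≈ ln(e_3/e_2) / ln(e_2/e_1)
  = ln(0.000235/0.000358) / ln(0.000358/0.000513)
  = ln(0.656425) / ln(0.697856)
  = -0.42095 / -0.35974 ≈ 1.17015

1.17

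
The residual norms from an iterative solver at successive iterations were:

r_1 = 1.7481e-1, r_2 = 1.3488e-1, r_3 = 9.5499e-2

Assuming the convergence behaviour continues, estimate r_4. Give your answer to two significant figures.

6.0e-2

First estimate the order: p ≈ ln(r_3/r_2) / ln(r_2/r_1) = ln(9.5499e-2/1.3488e-1)/ln(1.3488e-1/1.7481e-1) = ln(0.708029)/ln(0.771581) ≈ 1.3315.
Then r_4 ≈ r_3·(r_3/r_2)^p = 9.5499e-2·(0.708029)^1.3315 = 9.5499e-2·0.631456 ≈ 0.0603.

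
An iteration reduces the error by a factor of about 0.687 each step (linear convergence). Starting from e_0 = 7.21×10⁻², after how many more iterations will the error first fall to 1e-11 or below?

61

After k steps, e_k ≈ 7.21×10⁻²·0.687^k.
Need 0.687^k ≤ 1e-11/7.21×10⁻² = 1.38696e-10.
k ≥ ln(1.38696e-10)/ln(0.687) = -22.6987/-0.37542 = 60.462.
Smallest integer k = 61.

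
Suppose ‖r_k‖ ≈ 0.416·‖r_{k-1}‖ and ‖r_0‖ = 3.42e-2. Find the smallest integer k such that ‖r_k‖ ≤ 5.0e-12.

After k steps, ‖r_k‖ ≈ 3.42e-2·0.416^k.
Need 0.416^k ≤ 5.0e-12/3.42e-2 = 1.46199e-10.
k ≥ ln(1.46199e-10)/ln(0.416) = -22.6461/-0.87707 = 25.820.
Smallest integer k = 26.

26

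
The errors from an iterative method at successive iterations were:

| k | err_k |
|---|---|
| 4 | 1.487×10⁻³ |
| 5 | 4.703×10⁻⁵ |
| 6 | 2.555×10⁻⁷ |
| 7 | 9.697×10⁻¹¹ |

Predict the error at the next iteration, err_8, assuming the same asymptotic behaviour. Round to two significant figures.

6.6e-16

First estimate the order: p ≈ ln(err_7/err_6) / ln(err_6/err_5) = ln(9.697×10⁻¹¹/2.555×10⁻⁷)/ln(2.555×10⁻⁷/4.703×10⁻⁵) = ln(0.00037953)/ln(0.0054327) ≈ 1.5103.
Then err_8 ≈ err_7·(err_7/err_6)^p = 9.697×10⁻¹¹·(0.00037953)^1.5103 = 9.697×10⁻¹¹·6.81766e-06 ≈ 6.611e-16.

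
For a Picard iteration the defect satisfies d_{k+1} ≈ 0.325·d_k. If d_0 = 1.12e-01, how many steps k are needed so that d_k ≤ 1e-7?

After k steps, d_k ≈ 1.12e-01·0.325^k.
Need 0.325^k ≤ 1e-7/1.12e-01 = 8.92857e-07.
k ≥ ln(8.92857e-07)/ln(0.325) = -13.9288/-1.12393 = 12.393.
Smallest integer k = 13.

13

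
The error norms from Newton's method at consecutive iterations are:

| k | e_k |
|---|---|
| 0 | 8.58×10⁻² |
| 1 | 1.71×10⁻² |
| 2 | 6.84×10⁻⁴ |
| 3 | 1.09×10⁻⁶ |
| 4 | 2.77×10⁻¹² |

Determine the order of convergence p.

2

Consecutive ratios: e_4/e_3 = 2.77×10⁻¹²/1.09×10⁻⁶ = 2.54128e-06, e_3/e_2 = 1.09×10⁻⁶/6.84×10⁻⁴ = 0.00159357.
p ≈ ln(2.54128e-06)/ln(0.00159357) = -12.8828/-6.4418 ≈ 2.00.
So the convergence is quadratic (order 2).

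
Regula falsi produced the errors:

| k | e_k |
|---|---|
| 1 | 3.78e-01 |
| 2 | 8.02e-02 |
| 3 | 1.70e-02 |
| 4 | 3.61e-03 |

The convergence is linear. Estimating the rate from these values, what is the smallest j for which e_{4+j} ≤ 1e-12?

Rate ρ ≈ e_4/e_3 = 3.61e-03/1.70e-02 = 0.2124.
After j more steps, e_{4+j} ≈ 3.61e-03·ρ^j; need ρ^j ≤ 1e-12/3.61e-03 = 2.77008e-10.
j ≥ ln(2.77008e-10)/ln(0.2124) = -22.0070/-1.54928 = 14.205.
So 15 more iterations are needed.

15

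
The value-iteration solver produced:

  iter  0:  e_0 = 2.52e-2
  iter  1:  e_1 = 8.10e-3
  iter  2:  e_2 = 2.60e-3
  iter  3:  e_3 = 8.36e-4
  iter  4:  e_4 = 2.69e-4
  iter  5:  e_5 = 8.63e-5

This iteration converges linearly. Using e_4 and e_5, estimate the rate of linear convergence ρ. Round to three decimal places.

ρ ≈ e_5/e_4 = 8.63e-5/2.69e-4 = 0.32082

0.321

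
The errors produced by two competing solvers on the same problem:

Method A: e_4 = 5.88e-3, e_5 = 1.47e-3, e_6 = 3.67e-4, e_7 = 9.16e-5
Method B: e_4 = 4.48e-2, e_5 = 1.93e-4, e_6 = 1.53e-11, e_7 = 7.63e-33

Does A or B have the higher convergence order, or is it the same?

B

Method A: p ≈ ln(9.16e-5/3.67e-4)/ln(3.67e-4/1.47e-3) ≈ 1.00.
Method B: p ≈ ln(7.63e-33/1.53e-11)/ln(1.53e-11/1.93e-4) ≈ 3.00.
Method B has the higher order (≈3.0 vs ≈1.0).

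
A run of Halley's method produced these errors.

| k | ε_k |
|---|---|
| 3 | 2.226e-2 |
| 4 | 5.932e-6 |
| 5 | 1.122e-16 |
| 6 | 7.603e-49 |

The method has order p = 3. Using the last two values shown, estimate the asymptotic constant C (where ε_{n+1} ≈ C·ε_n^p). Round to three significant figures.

0.538

C ≈ ε_6 / ε_5^3
  = 7.603e-49 / (1.122e-16)^3
  = 7.603e-49 / 1.41247e-48 ≈ 0.53828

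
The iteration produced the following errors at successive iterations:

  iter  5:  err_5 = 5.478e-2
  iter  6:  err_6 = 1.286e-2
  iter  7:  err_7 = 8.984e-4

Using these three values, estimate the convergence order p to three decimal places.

p ≈ ln(err_7/err_6) / ln(err_6/err_5)
  = ln(8.984e-4/1.286e-2) / ln(1.286e-2/5.478e-2)
  = ln(0.06986) / ln(0.234757)
  = -2.661262 / -1.449204 ≈ 1.836361

1.836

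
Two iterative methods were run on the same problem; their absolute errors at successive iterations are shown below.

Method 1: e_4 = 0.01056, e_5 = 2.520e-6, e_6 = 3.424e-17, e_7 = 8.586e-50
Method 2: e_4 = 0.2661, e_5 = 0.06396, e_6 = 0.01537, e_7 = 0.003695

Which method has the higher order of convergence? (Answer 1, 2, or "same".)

Method 1: p ≈ ln(8.586e-50/3.424e-17)/ln(3.424e-17/2.520e-6) ≈ 3.00.
Method 2: p ≈ ln(0.003695/0.01537)/ln(0.01537/0.06396) ≈ 1.00.
Method 1 has the higher order (≈3.0 vs ≈1.0).

1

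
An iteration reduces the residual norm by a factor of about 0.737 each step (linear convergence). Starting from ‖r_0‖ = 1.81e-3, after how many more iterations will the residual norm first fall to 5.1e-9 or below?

After k steps, ‖r_k‖ ≈ 1.81e-3·0.737^k.
Need 0.737^k ≤ 5.1e-9/1.81e-3 = 2.81768e-06.
k ≥ ln(2.81768e-06)/ln(0.737) = -12.7796/-0.30517 = 41.877.
Smallest integer k = 42.

42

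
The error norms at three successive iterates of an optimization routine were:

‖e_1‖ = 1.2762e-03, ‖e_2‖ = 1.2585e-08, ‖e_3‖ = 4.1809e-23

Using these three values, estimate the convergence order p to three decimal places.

p ≈ ln(‖e_3‖/‖e_2‖) / ln(‖e_2‖/‖e_1‖)
  = ln(4.1809e-23/1.2585e-08) / ln(1.2585e-08/1.2762e-03)
  = ln(3.32213e-15) / ln(9.86131e-06)
  = -33.338170 / -11.526892 ≈ 2.892208

2.892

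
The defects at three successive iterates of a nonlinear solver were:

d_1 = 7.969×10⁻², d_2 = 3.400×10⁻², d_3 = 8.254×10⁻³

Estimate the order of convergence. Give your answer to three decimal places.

1.662

p ≈ ln(d_3/d_2) / ln(d_2/d_1)
  = ln(8.254×10⁻³/3.400×10⁻²) / ln(3.400×10⁻²/7.969×10⁻²)
  = ln(0.242765) / ln(0.426653)
  = -1.415661 / -0.851784 ≈ 1.661995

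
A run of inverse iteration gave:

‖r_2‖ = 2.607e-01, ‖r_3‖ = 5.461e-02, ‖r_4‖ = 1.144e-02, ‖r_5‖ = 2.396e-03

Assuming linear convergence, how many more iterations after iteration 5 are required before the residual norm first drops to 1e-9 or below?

Rate ρ ≈ ‖r_5‖/‖r_4‖ = 2.396e-03/1.144e-02 = 0.2094.
After j more steps, ‖r_{5+j}‖ ≈ 2.396e-03·ρ^j; need ρ^j ≤ 1e-9/2.396e-03 = 4.17362e-07.
j ≥ ln(4.17362e-07)/ln(0.2094) = -14.6893/-1.56351 = 9.395.
So 10 more iterations are needed.

10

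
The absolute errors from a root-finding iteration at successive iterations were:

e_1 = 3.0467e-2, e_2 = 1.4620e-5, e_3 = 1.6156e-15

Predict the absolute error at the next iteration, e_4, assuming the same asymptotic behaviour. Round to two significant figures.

2.2e-45

First estimate the order: p ≈ ln(e_3/e_2) / ln(e_2/e_1) = ln(1.6156e-15/1.4620e-5)/ln(1.4620e-5/3.0467e-2) = ln(1.10506e-10)/ln(0.000479863) ≈ 3.0000.
Then e_4 ≈ e_3·(e_3/e_2)^p = 1.6156e-15·(1.10506e-10)^3.0000 = 1.6156e-15·1.34945e-30 ≈ 2.18e-45.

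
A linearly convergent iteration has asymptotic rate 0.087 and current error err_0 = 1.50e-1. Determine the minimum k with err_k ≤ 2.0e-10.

9

After k steps, err_k ≈ 1.50e-1·0.087^k.
Need 0.087^k ≤ 2.0e-10/1.50e-1 = 1.33333e-09.
k ≥ ln(1.33333e-09)/ln(0.087) = -20.4356/-2.44185 = 8.369.
Smallest integer k = 9.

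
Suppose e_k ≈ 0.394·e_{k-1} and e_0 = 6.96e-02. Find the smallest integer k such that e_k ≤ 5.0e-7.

13

After k steps, e_k ≈ 6.96e-02·0.394^k.
Need 0.394^k ≤ 5.0e-7/6.96e-02 = 7.18391e-06.
k ≥ ln(7.18391e-06)/ln(0.394) = -11.8437/-0.93140 = 12.716.
Smallest integer k = 13.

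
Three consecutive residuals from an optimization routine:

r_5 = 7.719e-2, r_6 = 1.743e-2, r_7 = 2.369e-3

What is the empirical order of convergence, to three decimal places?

1.341

p ≈ ln(r_7/r_6) / ln(r_6/r_5)
  = ln(2.369e-3/1.743e-2) / ln(1.743e-2/7.719e-2)
  = ln(0.135915) / ln(0.225806)
  = -1.995726 / -1.488079 ≈ 1.341143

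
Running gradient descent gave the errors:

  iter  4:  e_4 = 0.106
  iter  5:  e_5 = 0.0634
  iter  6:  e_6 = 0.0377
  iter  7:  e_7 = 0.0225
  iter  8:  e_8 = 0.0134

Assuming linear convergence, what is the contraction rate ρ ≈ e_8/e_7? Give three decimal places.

0.596

ρ ≈ e_8/e_7 = 0.0134/0.0225 = 0.59556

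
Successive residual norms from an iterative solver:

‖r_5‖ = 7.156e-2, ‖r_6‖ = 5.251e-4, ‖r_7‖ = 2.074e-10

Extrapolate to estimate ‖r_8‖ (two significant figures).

First estimate the order: p ≈ ln(‖r_7‖/‖r_6‖) / ln(‖r_6‖/‖r_5‖) = ln(2.074e-10/5.251e-4)/ln(5.251e-4/7.156e-2) = ln(3.94972e-07)/ln(0.0073379) ≈ 3.0001.
Then ‖r_8‖ ≈ ‖r_7‖·(‖r_7‖/‖r_6‖)^p = 2.074e-10·(3.94972e-07)^3.0001 = 2.074e-10·6.1526e-20 ≈ 1.276e-29.

1.3e-29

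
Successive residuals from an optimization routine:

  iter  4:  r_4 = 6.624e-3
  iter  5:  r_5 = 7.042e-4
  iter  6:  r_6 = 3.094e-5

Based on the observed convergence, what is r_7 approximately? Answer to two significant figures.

4.0e-7

First estimate the order: p ≈ ln(r_6/r_5) / ln(r_5/r_4) = ln(3.094e-5/7.042e-4)/ln(7.042e-4/6.624e-3) = ln(0.0439364)/ln(0.10631) ≈ 1.3942.
Then r_7 ≈ r_6·(r_6/r_5)^p = 3.094e-5·(0.0439364)^1.3942 = 3.094e-5·0.0128182 ≈ 3.966e-07.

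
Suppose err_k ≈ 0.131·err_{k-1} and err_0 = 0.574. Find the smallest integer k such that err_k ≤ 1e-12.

14

After k steps, err_k ≈ 0.574·0.131^k.
Need 0.131^k ≤ 1e-12/0.574 = 1.74216e-12.
k ≥ ln(1.74216e-12)/ln(0.131) = -27.0759/-2.03256 = 13.321.
Smallest integer k = 14.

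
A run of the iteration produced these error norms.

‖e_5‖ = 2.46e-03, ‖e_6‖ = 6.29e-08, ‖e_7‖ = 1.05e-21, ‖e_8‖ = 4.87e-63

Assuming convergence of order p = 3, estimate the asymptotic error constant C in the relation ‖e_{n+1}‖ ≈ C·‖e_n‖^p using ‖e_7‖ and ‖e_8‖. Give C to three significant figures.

4.21

C ≈ ‖e_8‖ / ‖e_7‖^3
  = 4.87e-63 / (1.05e-21)^3
  = 4.87e-63 / 1.15763e-63 ≈ 4.2069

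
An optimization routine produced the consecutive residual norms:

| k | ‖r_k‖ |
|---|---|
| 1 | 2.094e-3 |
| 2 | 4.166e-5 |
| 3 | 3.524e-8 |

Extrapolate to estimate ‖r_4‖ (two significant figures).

First estimate the order: p ≈ ln(‖r_3‖/‖r_2‖) / ln(‖r_2‖/‖r_1‖) = ln(3.524e-8/4.166e-5)/ln(4.166e-5/2.094e-3) = ln(0.000845895)/ln(0.0198949) ≈ 1.8061.
Then ‖r_4‖ ≈ ‖r_3‖·(‖r_3‖/‖r_2‖)^p = 3.524e-8·(0.000845895)^1.8061 = 3.524e-8·2.82115e-06 ≈ 9.942e-14.

9.9e-14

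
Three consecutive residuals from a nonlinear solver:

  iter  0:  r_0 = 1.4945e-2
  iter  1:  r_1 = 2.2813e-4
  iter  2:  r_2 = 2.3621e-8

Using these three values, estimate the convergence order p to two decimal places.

2.19

p ≈ ln(r_2/r_1) / ln(r_1/r_0)
  = ln(2.3621e-8/2.2813e-4) / ln(2.2813e-4/1.4945e-2)
  = ln(0.000103542) / ln(0.0152646)
  = -9.17553 / -4.18222 ≈ 2.19394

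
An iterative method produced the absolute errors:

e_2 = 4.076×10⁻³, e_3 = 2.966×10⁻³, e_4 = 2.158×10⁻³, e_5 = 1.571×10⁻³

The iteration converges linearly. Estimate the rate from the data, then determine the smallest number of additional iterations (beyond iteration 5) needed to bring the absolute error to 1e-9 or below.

Rate ρ ≈ e_5/e_4 = 1.571×10⁻³/2.158×10⁻³ = 0.7280.
After j more steps, e_{5+j} ≈ 1.571×10⁻³·ρ^j; need ρ^j ≤ 1e-9/1.571×10⁻³ = 6.36537e-07.
j ≥ ln(6.36537e-07)/ln(0.7280) = -14.2672/-0.31745 = 44.943.
So 45 more iterations are needed.

45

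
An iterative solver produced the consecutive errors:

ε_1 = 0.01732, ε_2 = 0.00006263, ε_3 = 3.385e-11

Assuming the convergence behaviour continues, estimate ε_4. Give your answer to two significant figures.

First estimate the order: p ≈ ln(ε_3/ε_2) / ln(ε_2/ε_1) = ln(3.385e-11/0.00006263)/ln(0.00006263/0.01732) = ln(5.40476e-07)/ln(0.00361605) ≈ 2.5667.
Then ε_4 ≈ ε_3·(ε_3/ε_2)^p = 3.385e-11·(5.40476e-07)^2.5667 = 3.385e-11·8.20195e-17 ≈ 2.776e-27.

2.8e-27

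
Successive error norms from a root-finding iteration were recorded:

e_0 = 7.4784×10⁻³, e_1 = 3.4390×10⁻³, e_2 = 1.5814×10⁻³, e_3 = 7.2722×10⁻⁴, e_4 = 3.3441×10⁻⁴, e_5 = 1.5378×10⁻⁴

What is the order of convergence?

Consecutive ratios: e_5/e_4 = 1.5378×10⁻⁴/3.3441×10⁻⁴ = 0.459855, e_4/e_3 = 3.3441×10⁻⁴/7.2722×10⁻⁴ = 0.459847.
p ≈ ln(0.459855)/ln(0.459847) = -0.7768/-0.7769 ≈ 1.00.
So the convergence is linear (order 1).

1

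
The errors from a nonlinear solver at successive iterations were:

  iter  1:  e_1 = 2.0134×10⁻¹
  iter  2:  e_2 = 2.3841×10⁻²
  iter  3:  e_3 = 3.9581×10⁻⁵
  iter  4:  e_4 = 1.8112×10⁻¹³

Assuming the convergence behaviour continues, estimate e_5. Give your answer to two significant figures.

1.7e-38

First estimate the order: p ≈ ln(e_4/e_3) / ln(e_3/e_2) = ln(1.8112×10⁻¹³/3.9581×10⁻⁵)/ln(3.9581×10⁻⁵/2.3841×10⁻²) = ln(4.57593e-09)/ln(0.00166021) ≈ 3.0000.
Then e_5 ≈ e_4·(e_4/e_3)^p = 1.8112×10⁻¹³·(4.57593e-09)^3.0000 = 1.8112×10⁻¹³·9.5816e-26 ≈ 1.735e-38.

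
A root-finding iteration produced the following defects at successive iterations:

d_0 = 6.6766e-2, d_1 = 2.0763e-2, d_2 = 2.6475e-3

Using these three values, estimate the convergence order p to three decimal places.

p ≈ ln(d_2/d_1) / ln(d_1/d_0)
  = ln(2.6475e-3/2.0763e-2) / ln(2.0763e-2/6.6766e-2)
  = ln(0.12751) / ln(0.310982)
  = -2.059560 / -1.168020 ≈ 1.763292

1.763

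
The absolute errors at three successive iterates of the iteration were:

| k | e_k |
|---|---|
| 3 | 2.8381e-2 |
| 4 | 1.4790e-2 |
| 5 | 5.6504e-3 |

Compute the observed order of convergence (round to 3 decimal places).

1.476

p ≈ ln(e_5/e_4) / ln(e_4/e_3)
  = ln(5.6504e-3/1.4790e-2) / ln(1.4790e-2/2.8381e-2)
  = ln(0.382042) / ln(0.521123)
  = -0.962225 / -0.651769 ≈ 1.476328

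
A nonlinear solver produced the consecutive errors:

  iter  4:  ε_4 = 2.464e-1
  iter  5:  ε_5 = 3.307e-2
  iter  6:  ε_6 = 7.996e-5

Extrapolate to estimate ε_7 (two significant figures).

1.1e-12

First estimate the order: p ≈ ln(ε_6/ε_5) / ln(ε_5/ε_4) = ln(7.996e-5/3.307e-2)/ln(3.307e-2/2.464e-1) = ln(0.0024179)/ln(0.134213) ≈ 2.9999.
Then ε_7 ≈ ε_6·(ε_6/ε_5)^p = 7.996e-5·(0.0024179)^2.9999 = 7.996e-5·1.41441e-08 ≈ 1.131e-12.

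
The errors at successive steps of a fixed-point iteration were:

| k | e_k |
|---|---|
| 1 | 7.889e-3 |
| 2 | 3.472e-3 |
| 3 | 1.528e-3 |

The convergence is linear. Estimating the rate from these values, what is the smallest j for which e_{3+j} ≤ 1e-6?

Rate ρ ≈ e_3/e_2 = 1.528e-3/3.472e-3 = 0.4401.
After j more steps, e_{3+j} ≈ 1.528e-3·ρ^j; need ρ^j ≤ 1e-6/1.528e-3 = 0.00065445.
j ≥ ln(0.00065445)/ln(0.4401) = -7.3317/-0.82075 = 8.933.
So 9 more iterations are needed.

9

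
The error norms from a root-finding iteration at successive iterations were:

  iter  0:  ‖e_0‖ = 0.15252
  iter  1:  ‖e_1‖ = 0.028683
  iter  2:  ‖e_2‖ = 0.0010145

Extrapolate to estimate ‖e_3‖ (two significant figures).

First estimate the order: p ≈ ln(‖e_2‖/‖e_1‖) / ln(‖e_1‖/‖e_0‖) = ln(0.0010145/0.028683)/ln(0.028683/0.15252) = ln(0.0353694)/ln(0.188061) ≈ 2.0000.
Then ‖e_3‖ ≈ ‖e_2‖·(‖e_2‖/‖e_1‖)^p = 0.0010145·(0.0353694)^2.0000 = 0.0010145·0.00125099 ≈ 1.269e-06.

1.3e-6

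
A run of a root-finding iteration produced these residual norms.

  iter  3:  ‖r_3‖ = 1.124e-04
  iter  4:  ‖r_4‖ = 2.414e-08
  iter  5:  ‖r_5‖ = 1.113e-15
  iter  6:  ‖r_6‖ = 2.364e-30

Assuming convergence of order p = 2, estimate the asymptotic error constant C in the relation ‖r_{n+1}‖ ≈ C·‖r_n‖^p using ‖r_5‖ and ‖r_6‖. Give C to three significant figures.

C ≈ ‖r_6‖ / ‖r_5‖^2
  = 2.364e-30 / (1.113e-15)^2
  = 2.364e-30 / 1.23877e-30 ≈ 1.9083

1.91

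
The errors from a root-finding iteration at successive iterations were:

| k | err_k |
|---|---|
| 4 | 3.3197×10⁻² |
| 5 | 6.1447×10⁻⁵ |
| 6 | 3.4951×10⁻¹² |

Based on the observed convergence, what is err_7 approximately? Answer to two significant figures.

First estimate the order: p ≈ ln(err_6/err_5) / ln(err_5/err_4) = ln(3.4951×10⁻¹²/6.1447×10⁻⁵)/ln(6.1447×10⁻⁵/3.3197×10⁻²) = ln(5.68799e-08)/ln(0.00185098) ≈ 2.6513.
Then err_7 ≈ err_6·(err_6/err_5)^p = 3.4951×10⁻¹²·(5.68799e-08)^2.6513 = 3.4951×10⁻¹²·6.18333e-20 ≈ 2.161e-31.

2.2e-31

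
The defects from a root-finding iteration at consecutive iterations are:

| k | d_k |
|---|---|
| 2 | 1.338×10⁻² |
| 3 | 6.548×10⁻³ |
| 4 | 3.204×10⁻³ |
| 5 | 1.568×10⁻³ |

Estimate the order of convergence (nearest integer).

1

Consecutive ratios: d_5/d_4 = 1.568×10⁻³/3.204×10⁻³ = 0.489388, d_4/d_3 = 3.204×10⁻³/6.548×10⁻³ = 0.48931.
p ≈ ln(0.489388)/ln(0.48931) = -0.7146/-0.7148 ≈ 1.00.
So the convergence is linear (order 1).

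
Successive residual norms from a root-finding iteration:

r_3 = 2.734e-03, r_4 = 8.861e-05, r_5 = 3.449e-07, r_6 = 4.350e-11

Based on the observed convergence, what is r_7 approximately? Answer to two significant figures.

2.1e-17

First estimate the order: p ≈ ln(r_6/r_5) / ln(r_5/r_4) = ln(4.350e-11/3.449e-07)/ln(3.449e-07/8.861e-05) = ln(0.000126124)/ln(0.00389234) ≈ 1.6181.
Then r_7 ≈ r_6·(r_6/r_5)^p = 4.350e-11·(0.000126124)^1.6181 = 4.350e-11·4.9057e-07 ≈ 2.134e-17.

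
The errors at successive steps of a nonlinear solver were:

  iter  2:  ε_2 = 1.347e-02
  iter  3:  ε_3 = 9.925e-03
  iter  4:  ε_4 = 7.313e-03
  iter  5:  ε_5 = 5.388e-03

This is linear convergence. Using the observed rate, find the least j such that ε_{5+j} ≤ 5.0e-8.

Rate ρ ≈ ε_5/ε_4 = 5.388e-03/7.313e-03 = 0.7368.
After j more steps, ε_{5+j} ≈ 5.388e-03·ρ^j; need ρ^j ≤ 5.0e-8/5.388e-03 = 9.27988e-06.
j ≥ ln(9.27988e-06)/ln(0.7368) = -11.5877/-0.30544 = 37.938.
So 38 more iterations are needed.

38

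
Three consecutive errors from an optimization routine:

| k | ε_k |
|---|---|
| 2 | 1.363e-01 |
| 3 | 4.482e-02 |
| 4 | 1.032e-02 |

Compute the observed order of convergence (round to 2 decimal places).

1.32

p ≈ ln(ε_4/ε_3) / ln(ε_3/ε_2)
  = ln(1.032e-02/4.482e-02) / ln(4.482e-02/1.363e-01)
  = ln(0.230254) / ln(0.328833)
  = -1.46857 / -1.11221 ≈ 1.32041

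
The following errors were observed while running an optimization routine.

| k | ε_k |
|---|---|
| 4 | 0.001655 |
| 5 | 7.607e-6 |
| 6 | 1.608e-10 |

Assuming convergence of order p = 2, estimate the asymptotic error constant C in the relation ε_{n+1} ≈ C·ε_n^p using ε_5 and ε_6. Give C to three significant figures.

C ≈ ε_6 / ε_5^2
  = 1.608e-10 / (7.607e-6)^2
  = 1.608e-10 / 5.78664e-11 ≈ 2.7788

2.78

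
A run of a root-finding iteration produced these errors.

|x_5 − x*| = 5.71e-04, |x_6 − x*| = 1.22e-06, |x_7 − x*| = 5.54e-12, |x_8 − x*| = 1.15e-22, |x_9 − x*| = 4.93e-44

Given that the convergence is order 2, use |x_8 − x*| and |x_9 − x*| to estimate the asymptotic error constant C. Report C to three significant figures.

3.73

C ≈ |x_9 − x*| / |x_8 − x*|^2
  = 4.93e-44 / (1.15e-22)^2
  = 4.93e-44 / 1.3225e-44 ≈ 3.7278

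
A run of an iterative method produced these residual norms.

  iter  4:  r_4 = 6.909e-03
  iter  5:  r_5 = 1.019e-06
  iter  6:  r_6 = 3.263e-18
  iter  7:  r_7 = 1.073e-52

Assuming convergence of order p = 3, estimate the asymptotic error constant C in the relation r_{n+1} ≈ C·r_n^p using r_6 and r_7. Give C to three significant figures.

3.09

C ≈ r_7 / r_6^3
  = 1.073e-52 / (3.263e-18)^3
  = 1.073e-52 / 3.47417e-53 ≈ 3.0885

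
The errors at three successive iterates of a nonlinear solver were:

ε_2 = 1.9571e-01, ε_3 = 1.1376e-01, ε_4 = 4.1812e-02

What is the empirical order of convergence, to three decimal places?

p ≈ ln(ε_4/ε_3) / ln(ε_3/ε_2)
  = ln(4.1812e-02/1.1376e-01) / ln(1.1376e-01/1.9571e-01)
  = ln(0.367546) / ln(0.581268)
  = -1.000907 / -0.542543 ≈ 1.844844

1.845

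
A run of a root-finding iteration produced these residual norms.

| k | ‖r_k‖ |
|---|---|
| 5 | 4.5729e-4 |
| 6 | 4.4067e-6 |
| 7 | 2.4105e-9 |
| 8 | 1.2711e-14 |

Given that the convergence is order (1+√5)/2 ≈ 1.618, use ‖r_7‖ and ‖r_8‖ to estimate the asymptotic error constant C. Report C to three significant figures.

C ≈ ‖r_8‖ / ‖r_7‖^1.618
  = 1.2711e-14 / (2.4105e-9)^1.618
  = 1.2711e-14 / 1.13828e-14 ≈ 1.1167

1.12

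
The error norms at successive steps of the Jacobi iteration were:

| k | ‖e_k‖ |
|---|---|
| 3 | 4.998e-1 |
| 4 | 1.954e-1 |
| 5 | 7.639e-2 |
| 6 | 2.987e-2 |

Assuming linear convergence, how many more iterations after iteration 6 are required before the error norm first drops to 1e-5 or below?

Rate ρ ≈ ‖e_6‖/‖e_5‖ = 2.987e-2/7.639e-2 = 0.3910.
After j more steps, ‖e_{6+j}‖ ≈ 2.987e-2·ρ^j; need ρ^j ≤ 1e-5/2.987e-2 = 0.000334784.
j ≥ ln(0.000334784)/ln(0.3910) = -8.0020/-0.93905 = 8.521.
So 9 more iterations are needed.

9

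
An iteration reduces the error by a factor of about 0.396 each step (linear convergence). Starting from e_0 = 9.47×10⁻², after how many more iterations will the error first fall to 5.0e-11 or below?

After k steps, e_k ≈ 9.47×10⁻²·0.396^k.
Need 0.396^k ≤ 5.0e-11/9.47×10⁻² = 5.27983e-10.
k ≥ ln(5.27983e-10)/ln(0.396) = -21.3620/-0.92634 = 23.061.
Smallest integer k = 24.

24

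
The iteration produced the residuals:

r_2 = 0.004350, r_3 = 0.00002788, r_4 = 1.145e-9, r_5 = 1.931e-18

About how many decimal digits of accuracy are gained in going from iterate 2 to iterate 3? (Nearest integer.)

Digits gained ≈ log₁₀(r_2/r_3) = log₁₀(0.004350/0.00002788) = log₁₀(156.026) ≈ 2.193.

2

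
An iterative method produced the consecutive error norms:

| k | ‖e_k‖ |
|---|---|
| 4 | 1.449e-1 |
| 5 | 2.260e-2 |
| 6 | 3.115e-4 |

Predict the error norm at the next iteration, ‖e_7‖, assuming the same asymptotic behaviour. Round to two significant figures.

1.6e-8

First estimate the order: p ≈ ln(‖e_6‖/‖e_5‖) / ln(‖e_5‖/‖e_4‖) = ln(3.115e-4/2.260e-2)/ln(2.260e-2/1.449e-1) = ln(0.0137832)/ln(0.15597) ≈ 2.3058.
Then ‖e_7‖ ≈ ‖e_6‖·(‖e_6‖/‖e_5‖)^p = 3.115e-4·(0.0137832)^2.3058 = 3.115e-4·5.12523e-05 ≈ 1.597e-08.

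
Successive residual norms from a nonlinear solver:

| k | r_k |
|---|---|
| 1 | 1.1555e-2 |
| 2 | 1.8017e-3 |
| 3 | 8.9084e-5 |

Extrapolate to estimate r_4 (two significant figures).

First estimate the order: p ≈ ln(r_3/r_2) / ln(r_2/r_1) = ln(8.9084e-5/1.8017e-3)/ln(1.8017e-3/1.1555e-2) = ln(0.0494444)/ln(0.155924) ≈ 1.6180.
Then r_4 ≈ r_3·(r_3/r_2)^p = 8.9084e-5·(0.0494444)^1.6180 = 8.9084e-5·0.00771048 ≈ 6.869e-07.

6.9e-7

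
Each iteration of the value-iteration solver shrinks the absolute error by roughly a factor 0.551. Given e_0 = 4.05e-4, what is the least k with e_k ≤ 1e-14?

41

After k steps, e_k ≈ 4.05e-4·0.551^k.
Need 0.551^k ≤ 1e-14/4.05e-4 = 2.46914e-11.
k ≥ ln(2.46914e-11)/ln(0.551) = -24.4246/-0.59602 = 40.979.
Smallest integer k = 41.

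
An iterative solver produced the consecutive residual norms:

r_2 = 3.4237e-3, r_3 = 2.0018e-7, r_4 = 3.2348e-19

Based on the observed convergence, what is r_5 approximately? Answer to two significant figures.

4.6e-52

First estimate the order: p ≈ ln(r_4/r_3) / ln(r_3/r_2) = ln(3.2348e-19/2.0018e-7)/ln(2.0018e-7/3.4237e-3) = ln(1.61595e-12)/ln(5.84689e-05) ≈ 2.7856.
Then r_5 ≈ r_4·(r_4/r_3)^p = 3.2348e-19·(1.61595e-12)^2.7856 = 3.2348e-19·1.42363e-33 ≈ 4.605e-52.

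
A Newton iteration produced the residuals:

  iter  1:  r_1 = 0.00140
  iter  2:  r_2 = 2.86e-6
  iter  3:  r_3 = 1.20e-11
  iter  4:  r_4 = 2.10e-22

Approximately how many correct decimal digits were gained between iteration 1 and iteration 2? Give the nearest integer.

Digits gained ≈ log₁₀(r_1/r_2) = log₁₀(0.00140/2.86e-6) = log₁₀(489.51) ≈ 2.690.

3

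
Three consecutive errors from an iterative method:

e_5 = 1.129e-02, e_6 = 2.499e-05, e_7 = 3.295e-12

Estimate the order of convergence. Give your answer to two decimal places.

2.59

p ≈ ln(e_7/e_6) / ln(e_6/e_5)
  = ln(3.295e-12/2.499e-05) / ln(2.499e-05/1.129e-02)
  = ln(1.31853e-07) / ln(0.00221346)
  = -15.84158 / -6.11320 ≈ 2.59137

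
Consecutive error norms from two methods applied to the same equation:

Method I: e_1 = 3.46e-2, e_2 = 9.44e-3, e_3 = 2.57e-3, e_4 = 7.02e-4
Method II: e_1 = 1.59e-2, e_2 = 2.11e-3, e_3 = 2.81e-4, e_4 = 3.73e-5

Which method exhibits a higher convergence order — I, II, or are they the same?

Method I: p ≈ ln(7.02e-4/2.57e-3)/ln(2.57e-3/9.44e-3) ≈ 1.00.
Method II: p ≈ ln(3.73e-5/2.81e-4)/ln(2.81e-4/2.11e-3) ≈ 1.00.
Both orders ≈ 1.0 — effectively the same.

same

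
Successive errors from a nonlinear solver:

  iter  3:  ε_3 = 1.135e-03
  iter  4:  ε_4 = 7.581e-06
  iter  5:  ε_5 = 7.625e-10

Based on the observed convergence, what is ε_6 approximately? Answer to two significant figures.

3.4e-17

First estimate the order: p ≈ ln(ε_5/ε_4) / ln(ε_4/ε_3) = ln(7.625e-10/7.581e-06)/ln(7.581e-06/1.135e-03) = ln(0.00010058)/ln(0.0066793) ≈ 1.8377.
Then ε_6 ≈ ε_5·(ε_5/ε_4)^p = 7.625e-10·(0.00010058)^1.8377 = 7.625e-10·4.50625e-08 ≈ 3.436e-17.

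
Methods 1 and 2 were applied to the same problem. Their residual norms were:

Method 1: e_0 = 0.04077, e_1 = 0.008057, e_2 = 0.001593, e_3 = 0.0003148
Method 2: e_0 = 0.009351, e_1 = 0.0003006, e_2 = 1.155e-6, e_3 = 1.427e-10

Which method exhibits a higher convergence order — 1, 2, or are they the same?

Method 1: p ≈ ln(0.0003148/0.001593)/ln(0.001593/0.008057) ≈ 1.00.
Method 2: p ≈ ln(1.427e-10/1.155e-6)/ln(1.155e-6/0.0003006) ≈ 1.62.
Method 2 has the higher order (≈1.6 vs ≈1.0).

2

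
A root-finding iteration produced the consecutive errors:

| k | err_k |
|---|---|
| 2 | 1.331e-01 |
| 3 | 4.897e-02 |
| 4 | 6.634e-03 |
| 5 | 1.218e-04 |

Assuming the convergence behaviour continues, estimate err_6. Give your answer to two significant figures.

4.1e-8

First estimate the order: p ≈ ln(err_5/err_4) / ln(err_4/err_3) = ln(1.218e-04/6.634e-03)/ln(6.634e-03/4.897e-02) = ln(0.01836)/ln(0.135471) ≈ 1.9998.
Then err_6 ≈ err_5·(err_5/err_4)^p = 1.218e-04·(0.01836)^1.9998 = 1.218e-04·0.000337359 ≈ 4.109e-08.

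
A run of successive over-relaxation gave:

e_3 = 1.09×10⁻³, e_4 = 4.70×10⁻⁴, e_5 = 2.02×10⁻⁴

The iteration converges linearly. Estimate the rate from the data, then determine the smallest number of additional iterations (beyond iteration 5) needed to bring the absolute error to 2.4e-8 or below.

Rate ρ ≈ e_5/e_4 = 2.02×10⁻⁴/4.70×10⁻⁴ = 0.4298.
After j more steps, e_{5+j} ≈ 2.02×10⁻⁴·ρ^j; need ρ^j ≤ 2.4e-8/2.02×10⁻⁴ = 0.000118812.
j ≥ ln(0.000118812)/ln(0.4298) = -9.0380/-0.84444 = 10.703.
So 11 more iterations are needed.

11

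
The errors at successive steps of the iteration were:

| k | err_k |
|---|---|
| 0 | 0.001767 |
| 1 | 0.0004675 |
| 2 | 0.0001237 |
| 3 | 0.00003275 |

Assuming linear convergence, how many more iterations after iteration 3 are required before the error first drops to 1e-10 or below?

10

Rate ρ ≈ err_3/err_2 = 0.00003275/0.0001237 = 0.2648.
After j more steps, err_{3+j} ≈ 0.00003275·ρ^j; need ρ^j ≤ 1e-10/0.00003275 = 3.05344e-06.
j ≥ ln(3.05344e-06)/ln(0.2648) = -12.6992/-1.32878 = 9.557.
So 10 more iterations are needed.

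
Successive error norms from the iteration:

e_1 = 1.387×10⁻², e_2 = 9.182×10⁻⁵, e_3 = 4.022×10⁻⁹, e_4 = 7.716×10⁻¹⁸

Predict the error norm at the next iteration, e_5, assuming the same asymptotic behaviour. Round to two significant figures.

First estimate the order: p ≈ ln(e_4/e_3) / ln(e_3/e_2) = ln(7.716×10⁻¹⁸/4.022×10⁻⁹)/ln(4.022×10⁻⁹/9.182×10⁻⁵) = ln(1.91845e-09)/ln(4.38031e-05) ≈ 2.0000.
Then e_5 ≈ e_4·(e_4/e_3)^p = 7.716×10⁻¹⁸·(1.91845e-09)^2.0000 = 7.716×10⁻¹⁸·3.68045e-18 ≈ 2.84e-35.

2.8e-35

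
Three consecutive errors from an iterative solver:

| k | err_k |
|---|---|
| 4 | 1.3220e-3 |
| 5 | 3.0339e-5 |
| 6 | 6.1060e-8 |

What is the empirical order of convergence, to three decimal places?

p ≈ ln(err_6/err_5) / ln(err_5/err_4)
  = ln(6.1060e-8/3.0339e-5) / ln(3.0339e-5/1.3220e-3)
  = ln(0.00201259) / ln(0.0229493)
  = -6.208333 / -3.774468 ≈ 1.644823

1.645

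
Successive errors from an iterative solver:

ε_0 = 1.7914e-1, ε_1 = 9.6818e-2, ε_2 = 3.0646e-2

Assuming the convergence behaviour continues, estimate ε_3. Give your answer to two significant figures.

3.6e-3

First estimate the order: p ≈ ln(ε_2/ε_1) / ln(ε_1/ε_0) = ln(3.0646e-2/9.6818e-2)/ln(9.6818e-2/1.7914e-1) = ln(0.316532)/ln(0.54046) ≈ 1.8694.
Then ε_3 ≈ ε_2·(ε_2/ε_1)^p = 3.0646e-2·(0.316532)^1.8694 = 3.0646e-2·0.116434 ≈ 0.003568.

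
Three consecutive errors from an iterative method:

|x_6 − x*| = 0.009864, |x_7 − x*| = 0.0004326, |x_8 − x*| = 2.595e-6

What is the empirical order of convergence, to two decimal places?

1.64

p ≈ ln(|x_8 − x*|/|x_7 − x*|) / ln(|x_7 − x*|/|x_6 − x*|)
  = ln(2.595e-6/0.0004326) / ln(0.0004326/0.009864)
  = ln(0.00599861) / ln(0.0438564)
  = -5.11623 / -3.12683 ≈ 1.63624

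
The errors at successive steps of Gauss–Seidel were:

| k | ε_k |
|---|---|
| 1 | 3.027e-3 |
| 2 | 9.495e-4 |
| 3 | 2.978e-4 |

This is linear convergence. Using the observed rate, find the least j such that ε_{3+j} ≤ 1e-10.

Rate ρ ≈ ε_3/ε_2 = 2.978e-4/9.495e-4 = 0.3136.
After j more steps, ε_{3+j} ≈ 2.978e-4·ρ^j; need ρ^j ≤ 1e-10/2.978e-4 = 3.35796e-07.
j ≥ ln(3.35796e-07)/ln(0.3136) = -14.9068/-1.15964 = 12.855.
So 13 more iterations are needed.

13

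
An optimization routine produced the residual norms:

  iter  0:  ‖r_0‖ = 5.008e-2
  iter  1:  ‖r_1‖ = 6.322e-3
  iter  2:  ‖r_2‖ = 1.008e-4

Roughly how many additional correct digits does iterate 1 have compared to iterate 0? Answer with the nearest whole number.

1

Digits gained ≈ log₁₀(‖r_0‖/‖r_1‖) = log₁₀(5.008e-2/6.322e-3) = log₁₀(7.92154) ≈ 0.899.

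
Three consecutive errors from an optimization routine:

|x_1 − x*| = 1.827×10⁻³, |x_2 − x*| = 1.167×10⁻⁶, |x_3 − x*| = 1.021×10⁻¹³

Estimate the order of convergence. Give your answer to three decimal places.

2.209

p ≈ ln(|x_3 − x*|/|x_2 − x*|) / ln(|x_2 − x*|/|x_1 − x*|)
  = ln(1.021×10⁻¹³/1.167×10⁻⁶) / ln(1.167×10⁻⁶/1.827×10⁻³)
  = ln(8.74893e-08) / ln(0.000638752)
  = -16.251749 / -7.355994 ≈ 2.209321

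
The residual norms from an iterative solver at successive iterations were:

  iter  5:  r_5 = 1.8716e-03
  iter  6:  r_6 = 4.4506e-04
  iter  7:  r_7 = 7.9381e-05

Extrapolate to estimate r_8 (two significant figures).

First estimate the order: p ≈ ln(r_7/r_6) / ln(r_6/r_5) = ln(7.9381e-05/4.4506e-04)/ln(4.4506e-04/1.8716e-03) = ln(0.17836)/ln(0.237797) ≈ 1.2002.
Then r_8 ≈ r_7·(r_7/r_6)^p = 7.9381e-05·(0.17836)^1.2002 = 7.9381e-05·0.126301 ≈ 1.003e-05.

1.0e-5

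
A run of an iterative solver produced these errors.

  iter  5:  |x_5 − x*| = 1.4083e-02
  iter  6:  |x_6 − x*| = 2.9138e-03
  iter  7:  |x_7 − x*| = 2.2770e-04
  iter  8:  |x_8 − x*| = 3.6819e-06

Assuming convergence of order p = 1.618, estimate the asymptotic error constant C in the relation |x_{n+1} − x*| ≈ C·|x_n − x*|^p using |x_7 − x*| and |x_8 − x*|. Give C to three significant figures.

2.88

C ≈ |x_8 − x*| / |x_7 − x*|^1.618
  = 3.6819e-06 / (2.2770e-04)^1.618
  = 3.6819e-06 / 1.27707e-06 ≈ 2.8831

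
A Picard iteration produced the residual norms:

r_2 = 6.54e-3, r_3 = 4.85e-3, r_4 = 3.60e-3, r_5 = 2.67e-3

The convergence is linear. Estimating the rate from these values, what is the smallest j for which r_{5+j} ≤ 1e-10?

58

Rate ρ ≈ r_5/r_4 = 2.67e-3/3.60e-3 = 0.7417.
After j more steps, r_{5+j} ≈ 2.67e-3·ρ^j; need ρ^j ≤ 1e-10/2.67e-3 = 3.74532e-08.
j ≥ ln(3.74532e-08)/ln(0.7417) = -17.1002/-0.29881 = 57.228.
So 58 more iterations are needed.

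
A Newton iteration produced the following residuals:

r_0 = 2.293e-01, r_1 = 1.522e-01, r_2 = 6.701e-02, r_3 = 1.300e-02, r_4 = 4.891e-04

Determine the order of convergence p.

Consecutive ratios: r_4/r_3 = 4.891e-04/1.300e-02 = 0.0376231, r_3/r_2 = 1.300e-02/6.701e-02 = 0.194001.
p ≈ ln(0.0376231)/ln(0.194001) = -3.2801/-1.6399 ≈ 2.00.
So the convergence is quadratic (order 2).

2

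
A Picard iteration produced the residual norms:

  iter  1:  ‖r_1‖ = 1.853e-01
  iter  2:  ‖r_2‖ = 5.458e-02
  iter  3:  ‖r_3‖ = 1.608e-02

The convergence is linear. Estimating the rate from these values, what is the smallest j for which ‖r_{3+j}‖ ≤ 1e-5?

7

Rate ρ ≈ ‖r_3‖/‖r_2‖ = 1.608e-02/5.458e-02 = 0.2946.
After j more steps, ‖r_{3+j}‖ ≈ 1.608e-02·ρ^j; need ρ^j ≤ 1e-5/1.608e-02 = 0.000621891.
j ≥ ln(0.000621891)/ln(0.2946) = -7.3827/-1.22214 = 6.041.
So 7 more iterations are needed.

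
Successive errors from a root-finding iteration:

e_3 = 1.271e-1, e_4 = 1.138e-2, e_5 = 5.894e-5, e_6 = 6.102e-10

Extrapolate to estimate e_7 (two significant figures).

8.2e-21

First estimate the order: p ≈ ln(e_6/e_5) / ln(e_5/e_4) = ln(6.102e-10/5.894e-5)/ln(5.894e-5/1.138e-2) = ln(1.03529e-05)/ln(0.00517926) ≈ 2.1809.
Then e_7 ≈ e_6·(e_6/e_5)^p = 6.102e-10·(1.03529e-05)^2.1809 = 6.102e-10·1.34384e-11 ≈ 8.2e-21.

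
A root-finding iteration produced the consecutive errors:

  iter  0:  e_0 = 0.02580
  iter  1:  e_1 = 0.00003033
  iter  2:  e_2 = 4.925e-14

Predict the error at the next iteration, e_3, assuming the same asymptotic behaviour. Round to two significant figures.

2.1e-40

First estimate the order: p ≈ ln(e_2/e_1) / ln(e_1/e_0) = ln(4.925e-14/0.00003033)/ln(0.00003033/0.02580) = ln(1.6238e-09)/ln(0.00117558) ≈ 3.0001.
Then e_3 ≈ e_2·(e_2/e_1)^p = 4.925e-14·(1.6238e-09)^3.0001 = 4.925e-14·4.27286e-27 ≈ 2.104e-40.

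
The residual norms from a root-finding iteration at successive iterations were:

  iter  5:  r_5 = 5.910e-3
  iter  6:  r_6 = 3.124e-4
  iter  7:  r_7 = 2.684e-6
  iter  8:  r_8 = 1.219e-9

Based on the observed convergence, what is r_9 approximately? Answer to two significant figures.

First estimate the order: p ≈ ln(r_8/r_7) / ln(r_7/r_6) = ln(1.219e-9/2.684e-6)/ln(2.684e-6/3.124e-4) = ln(0.000454173)/ln(0.00859155) ≈ 1.6181.
Then r_9 ≈ r_8·(r_8/r_7)^p = 1.219e-9·(0.000454173)^1.6181 = 1.219e-9·3.89987e-06 ≈ 4.754e-15.

4.8e-15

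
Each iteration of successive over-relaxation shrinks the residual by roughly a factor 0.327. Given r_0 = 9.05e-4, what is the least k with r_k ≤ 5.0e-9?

11

After k steps, r_k ≈ 9.05e-4·0.327^k.
Need 0.327^k ≤ 5.0e-9/9.05e-4 = 5.52486e-06.
k ≥ ln(5.52486e-06)/ln(0.327) = -12.1063/-1.11780 = 10.830.
Smallest integer k = 11.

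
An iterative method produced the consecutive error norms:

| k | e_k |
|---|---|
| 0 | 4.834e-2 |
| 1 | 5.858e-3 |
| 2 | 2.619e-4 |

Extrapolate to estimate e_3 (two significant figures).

First estimate the order: p ≈ ln(e_2/e_1) / ln(e_1/e_0) = ln(2.619e-4/5.858e-3)/ln(5.858e-3/4.834e-2) = ln(0.0447081)/ln(0.121183) ≈ 1.4725.
Then e_3 ≈ e_2·(e_2/e_1)^p = 2.619e-4·(0.0447081)^1.4725 = 2.619e-4·0.0102966 ≈ 2.697e-06.

2.7e-6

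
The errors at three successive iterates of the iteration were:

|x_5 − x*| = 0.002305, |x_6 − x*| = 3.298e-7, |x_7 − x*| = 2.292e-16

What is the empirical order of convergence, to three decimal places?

p ≈ ln(|x_7 − x*|/|x_6 − x*|) / ln(|x_6 − x*|/|x_5 − x*|)
  = ln(2.292e-16/3.298e-7) / ln(3.298e-7/0.002305)
  = ln(6.94967e-10) / ln(0.00014308)
  = -21.087157 / -8.852107 ≈ 2.382162

2.382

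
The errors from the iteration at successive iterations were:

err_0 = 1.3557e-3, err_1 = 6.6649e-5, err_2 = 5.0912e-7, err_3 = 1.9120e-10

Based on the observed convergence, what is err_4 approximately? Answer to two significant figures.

First estimate the order: p ≈ ln(err_3/err_2) / ln(err_2/err_1) = ln(1.9120e-10/5.0912e-7)/ln(5.0912e-7/6.6649e-5) = ln(0.00037555)/ln(0.00763882) ≈ 1.6180.
Then err_4 ≈ err_3·(err_3/err_2)^p = 1.9120e-10·(0.00037555)^1.6180 = 1.9120e-10·2.86954e-06 ≈ 5.487e-16.

5.5e-16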